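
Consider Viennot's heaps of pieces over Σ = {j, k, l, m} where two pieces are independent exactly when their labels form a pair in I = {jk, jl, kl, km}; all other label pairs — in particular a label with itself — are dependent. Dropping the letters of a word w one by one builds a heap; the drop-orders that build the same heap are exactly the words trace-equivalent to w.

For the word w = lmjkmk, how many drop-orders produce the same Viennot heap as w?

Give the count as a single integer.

0(l) covers ∅
1(m) covers 0:l
2(j) covers 1:m
3(k) covers ∅
4(m) covers 2:j
5(k) covers 3:k
floor of heap: 0:l, 3:k
completions by unplaced set U, small U first (add the entries for U minus each lowest piece of U):
  |U|=1: {4}:1  {5}:1
  |U|=2: {2,4}:1  {3,5}:1  {4,5}:2
  |U|=3: {1,2,4}:1  {2,4,5}:3  {3,4,5}:3
  |U|=4: {0,1,2,4}:1  {1,2,4,5}:4  {2,3,4,5}:6
  start at 0(l): 10
  start at 3(k): 5
sum over floor = 15

15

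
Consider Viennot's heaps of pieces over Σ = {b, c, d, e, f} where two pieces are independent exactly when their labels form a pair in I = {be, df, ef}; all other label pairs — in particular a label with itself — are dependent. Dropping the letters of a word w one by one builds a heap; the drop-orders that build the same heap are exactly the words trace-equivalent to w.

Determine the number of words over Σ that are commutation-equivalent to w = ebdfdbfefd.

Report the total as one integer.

#0=e has no predecessor
#1=b has no predecessor
#2=d depends on [0:e, 1:b]
#3=f depends on [1:b]
#4=d depends on [2:d]
#5=b depends on [3:f, 4:d]
#6=f depends on [5:b]
#7=e depends on [4:d]
#8=f depends on [6:f]
#9=d depends on [5:b, 7:e]
sources: [0:e, 1:b]
N(rest) = Σ N(rest − s) over sources s of rest; N(one piece) = 1:
  size 1 → [8]=1  [9]=1
  size 2 → [6,8]=1  [7,9]=1  [8,9]=2
  size 3 → [6,8,9]=3  [7,8,9]=3
  size 4 → [5,6,8,9]=3  [6,7,8,9]=6
  size 5 → [3,5,6,8,9]=3  [5,6,7,8,9]=9
  size 6 → [3,5,6,7,8,9]=12  [4,5,6,7,8,9]=9
  size 7 → [2,4,5,6,7,8,9]=9  [3,4,5,6,7,8,9]=21
  size 8 → [0,2,4,5,6,7,8,9]=9  [2,3,4,5,6,7,8,9]=30
  first=0(e) contributes 30
  first=1(b) contributes 39
|[w]| = 69

69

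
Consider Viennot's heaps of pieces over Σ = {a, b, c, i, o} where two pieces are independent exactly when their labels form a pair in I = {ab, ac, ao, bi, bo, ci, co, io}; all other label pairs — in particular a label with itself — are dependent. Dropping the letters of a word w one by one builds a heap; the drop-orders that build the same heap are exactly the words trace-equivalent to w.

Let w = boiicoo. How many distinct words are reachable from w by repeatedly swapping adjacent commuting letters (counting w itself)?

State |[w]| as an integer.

0(b) covers ∅
1(o) covers ∅
2(i) covers ∅
3(i) covers 2:i
4(c) covers 0:b
5(o) covers 1:o
6(o) covers 5:o
floor of heap: 0:b, 1:o, 2:i
completions by unplaced set U, small U first (add the entries for U minus each lowest piece of U):
  |U|=1: {3}:1  {4}:1  {6}:1
  |U|=2: {0,4}:1  {2,3}:1  {3,4}:2  {3,6}:2  {4,6}:2  {5,6}:1
  |U|=3: {0,3,4}:3  {0,4,6}:3  {1,5,6}:1  {2,3,4}:3  {2,3,6}:3  {3,4,6}:6  {3,5,6}:3  {4,5,6}:3
  |U|=4: {0,2,3,4}:6  {0,3,4,6}:12  {0,4,5,6}:6  {1,3,5,6}:4  {1,4,5,6}:4  {2,3,4,6}:12  {2,3,5,6}:6  {3,4,5,6}:12
  |U|=5: {0,1,4,5,6}:10  {0,2,3,4,6}:30  {0,3,4,5,6}:30  {1,2,3,5,6}:10  {1,3,4,5,6}:20  {2,3,4,5,6}:30
  start at 0(b): 60
  start at 1(o): 90
  start at 2(i): 60
sum over floor = 210

210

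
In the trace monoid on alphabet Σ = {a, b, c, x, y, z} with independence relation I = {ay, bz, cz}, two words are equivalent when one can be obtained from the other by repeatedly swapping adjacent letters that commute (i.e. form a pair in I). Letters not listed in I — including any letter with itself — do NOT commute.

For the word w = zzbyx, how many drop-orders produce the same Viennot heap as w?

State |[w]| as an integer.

3

#0=z has no predecessor
#1=z depends on [0:z]
#2=b has no predecessor
#3=y depends on [1:z, 2:b]
#4=x depends on [3:y]
sources: [0:z, 2:b]
N(rest) = Σ N(rest − s) over sources s of rest; N(one piece) = 1:
  size 1 → [4]=1
  size 2 → [3,4]=1
  size 3 → [1,3,4]=1  [2,3,4]=1
  first=0(z) contributes 2
  first=2(b) contributes 1
|[w]| = 3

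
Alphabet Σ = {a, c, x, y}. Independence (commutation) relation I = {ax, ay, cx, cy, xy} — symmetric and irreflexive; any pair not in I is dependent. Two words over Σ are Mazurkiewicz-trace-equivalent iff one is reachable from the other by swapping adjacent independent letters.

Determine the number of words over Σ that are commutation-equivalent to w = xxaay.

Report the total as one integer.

drop 0:x onto floor
drop 1:x onto {0:x}
drop 2:a onto floor
drop 3:a onto {2:a}
drop 4:y onto floor
ground layer = {0:x, 2:a, 4:y}
drop-orders for the pieces not yet dropped (sum over which currently-grounded one goes next):
  1 to go: {1} 1  {3} 1  {4} 1
  2 to go: {0,1} 1  {1,3} 2  {1,4} 2  {2,3} 1  {3,4} 2
  3 to go: {0,1,3} 3  {0,1,4} 3  {1,2,3} 3  {1,3,4} 6  {2,3,4} 3
  if 0:x drops first: 12 orders
  if 2:a drops first: 12 orders
  if 4:y drops first: 6 orders
heap linearizations: 30

30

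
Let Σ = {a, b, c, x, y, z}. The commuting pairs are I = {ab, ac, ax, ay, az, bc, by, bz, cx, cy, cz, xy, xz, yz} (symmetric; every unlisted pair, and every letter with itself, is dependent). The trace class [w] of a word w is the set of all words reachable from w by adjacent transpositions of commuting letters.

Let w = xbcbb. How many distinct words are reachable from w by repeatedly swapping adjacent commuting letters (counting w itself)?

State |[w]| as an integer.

5

drop 0:x onto floor
drop 1:b onto {0:x}
drop 2:c onto floor
drop 3:b onto {1:b}
drop 4:b onto {3:b}
ground layer = {0:x, 2:c}
drop-orders for the pieces not yet dropped (sum over which currently-grounded one goes next):
  1 to go: {2} 1  {4} 1
  2 to go: {2,4} 2  {3,4} 1
  3 to go: {1,3,4} 1  {2,3,4} 3
  if 0:x drops first: 4 orders
  if 2:c drops first: 1 orders
heap linearizations: 5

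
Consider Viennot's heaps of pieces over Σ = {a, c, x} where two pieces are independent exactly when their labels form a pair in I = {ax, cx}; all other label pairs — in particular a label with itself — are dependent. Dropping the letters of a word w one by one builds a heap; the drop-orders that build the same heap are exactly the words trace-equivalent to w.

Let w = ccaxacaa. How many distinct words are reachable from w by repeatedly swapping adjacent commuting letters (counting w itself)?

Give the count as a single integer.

8

#0=c has no predecessor
#1=c depends on [0:c]
#2=a depends on [1:c]
#3=x has no predecessor
#4=a depends on [2:a]
#5=c depends on [4:a]
#6=a depends on [5:c]
#7=a depends on [6:a]
sources: [0:c, 3:x]
N(rest) = Σ N(rest − s) over sources s of rest; N(one piece) = 1:
  size 1 → [3]=1  [7]=1
  size 2 → [3,7]=2  [6,7]=1
  size 3 → [3,6,7]=3  [5,6,7]=1
  size 4 → [3,5,6,7]=4  [4,5,6,7]=1
  size 5 → [2,4,5,6,7]=1  [3,4,5,6,7]=5
  size 6 → [1,2,4,5,6,7]=1  [2,3,4,5,6,7]=6
  first=0(c) contributes 7
  first=3(x) contributes 1
|[w]| = 8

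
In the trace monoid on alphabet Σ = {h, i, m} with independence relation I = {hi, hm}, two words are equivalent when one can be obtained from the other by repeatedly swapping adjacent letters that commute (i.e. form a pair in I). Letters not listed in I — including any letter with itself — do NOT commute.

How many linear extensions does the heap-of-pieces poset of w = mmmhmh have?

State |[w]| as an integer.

15

#0=m has no predecessor
#1=m depends on [0:m]
#2=m depends on [1:m]
#3=h has no predecessor
#4=m depends on [2:m]
#5=h depends on [3:h]
sources: [0:m, 3:h]
N(rest) = Σ N(rest − s) over sources s of rest; N(one piece) = 1:
  size 1 → [4]=1  [5]=1
  size 2 → [2,4]=1  [3,5]=1  [4,5]=2
  size 3 → [1,2,4]=1  [2,4,5]=3  [3,4,5]=3
  size 4 → [0,1,2,4]=1  [1,2,4,5]=4  [2,3,4,5]=6
  first=0(m) contributes 10
  first=3(h) contributes 5
|[w]| = 15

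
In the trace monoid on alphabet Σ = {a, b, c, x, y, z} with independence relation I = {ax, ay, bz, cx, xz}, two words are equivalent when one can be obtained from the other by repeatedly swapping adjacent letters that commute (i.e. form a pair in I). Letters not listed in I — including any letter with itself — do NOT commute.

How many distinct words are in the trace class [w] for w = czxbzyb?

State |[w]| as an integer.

0(c) covers ∅
1(z) covers 0:c
2(x) covers ∅
3(b) covers 0:c, 2:x
4(z) covers 1:z
5(y) covers 3:b, 4:z
6(b) covers 5:y
floor of heap: 0:c, 2:x
completions by unplaced set U, small U first (add the entries for U minus each lowest piece of U):
  |U|=1: {6}:1
  |U|=2: {5,6}:1
  |U|=3: {3,5,6}:1  {4,5,6}:1
  |U|=4: {1,4,5,6}:1  {2,3,5,6}:1  {3,4,5,6}:2
  |U|=5: {1,3,4,5,6}:3  {2,3,4,5,6}:3
  start at 0(c): 6
  start at 2(x): 3
sum over floor = 9

9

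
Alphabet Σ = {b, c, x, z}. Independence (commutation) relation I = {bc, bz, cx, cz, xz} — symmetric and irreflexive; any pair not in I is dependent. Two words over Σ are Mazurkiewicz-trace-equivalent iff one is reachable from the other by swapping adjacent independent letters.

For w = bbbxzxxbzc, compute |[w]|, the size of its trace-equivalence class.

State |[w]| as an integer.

drop 0:b onto floor
drop 1:b onto {0:b}
drop 2:b onto {1:b}
drop 3:x onto {2:b}
drop 4:z onto floor
drop 5:x onto {3:x}
drop 6:x onto {5:x}
drop 7:b onto {6:x}
drop 8:z onto {4:z}
drop 9:c onto floor
ground layer = {0:b, 4:z, 9:c}
drop-orders for the pieces not yet dropped (sum over which currently-grounded one goes next):
  1 to go: {7} 1  {8} 1  {9} 1
  2 to go: {4,8} 1  {6,7} 1  {7,8} 2  {7,9} 2  {8,9} 2
  3 to go: {4,7,8} 3  {4,8,9} 3  {5,6,7} 1  {6,7,8} 3  {6,7,9} 3  {7,8,9} 6
  4 to go: {3,5,6,7} 1  {4,6,7,8} 6  {4,7,8,9} 12  {5,6,7,8} 4  {5,6,7,9} 4  {6,7,8,9} 12
  5 to go: {2,3,5,6,7} 1  {3,5,6,7,8} 5  {3,5,6,7,9} 5  {4,5,6,7,8} 10  {4,6,7,8,9} 30  {5,6,7,8,9} 20
  6 to go: {1,2,3,5,6,7} 1  {2,3,5,6,7,8} 6  {2,3,5,6,7,9} 6  {3,4,5,6,7,8} 15  {3,5,6,7,8,9} 30  {4,5,6,7,8,9} 60
  7 to go: {0,1,2,3,5,6,7} 1  {1,2,3,5,6,7,8} 7  {1,2,3,5,6,7,9} 7  {2,3,4,5,6,7,8} 21  {2,3,5,6,7,8,9} 42  {3,4,5,6,7,8,9} 105
  8 to go: {0,1,2,3,5,6,7,8} 8  {0,1,2,3,5,6,7,9} 8  {1,2,3,4,5,6,7,8} 28  {1,2,3,5,6,7,8,9} 56  {2,3,4,5,6,7,8,9} 168
  if 0:b drops first: 252 orders
  if 4:z drops first: 72 orders
  if 9:c drops first: 36 orders
heap linearizations: 360

360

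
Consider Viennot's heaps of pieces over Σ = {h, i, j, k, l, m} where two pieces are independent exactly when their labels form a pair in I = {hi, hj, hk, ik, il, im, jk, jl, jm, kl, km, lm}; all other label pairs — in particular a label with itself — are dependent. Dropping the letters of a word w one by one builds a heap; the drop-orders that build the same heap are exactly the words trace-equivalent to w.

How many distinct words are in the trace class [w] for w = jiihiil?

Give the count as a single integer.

21

0(j) covers ∅
1(i) covers 0:j
2(i) covers 1:i
3(h) covers ∅
4(i) covers 2:i
5(i) covers 4:i
6(l) covers 3:h
floor of heap: 0:j, 3:h
completions by unplaced set U, small U first (add the entries for U minus each lowest piece of U):
  |U|=1: {5}:1  {6}:1
  |U|=2: {3,6}:1  {4,5}:1  {5,6}:2
  |U|=3: {2,4,5}:1  {3,5,6}:3  {4,5,6}:3
  |U|=4: {1,2,4,5}:1  {2,4,5,6}:4  {3,4,5,6}:6
  |U|=5: {0,1,2,4,5}:1  {1,2,4,5,6}:5  {2,3,4,5,6}:10
  start at 0(j): 15
  start at 3(h): 6
sum over floor = 21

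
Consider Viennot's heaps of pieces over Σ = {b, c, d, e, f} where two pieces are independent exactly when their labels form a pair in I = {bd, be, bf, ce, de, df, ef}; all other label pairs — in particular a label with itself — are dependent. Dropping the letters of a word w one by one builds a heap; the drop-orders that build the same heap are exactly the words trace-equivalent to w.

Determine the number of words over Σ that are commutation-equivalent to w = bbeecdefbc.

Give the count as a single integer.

#0=b has no predecessor
#1=b depends on [0:b]
#2=e has no predecessor
#3=e depends on [2:e]
#4=c depends on [1:b]
#5=d depends on [4:c]
#6=e depends on [3:e]
#7=f depends on [4:c]
#8=b depends on [4:c]
#9=c depends on [5:d, 7:f, 8:b]
sources: [0:b, 2:e]
N(rest) = Σ N(rest − s) over sources s of rest; N(one piece) = 1:
  size 1 → [6]=1  [9]=1
  size 2 → [3,6]=1  [5,9]=1  [6,9]=2  [7,9]=1  [8,9]=1
  size 3 → [2,3,6]=1  [3,6,9]=3  [5,6,9]=3  [5,7,9]=2  [5,8,9]=2  [6,7,9]=3  [6,8,9]=3  [7,8,9]=2
  size 4 → [2,3,6,9]=4  [3,5,6,9]=6  [3,6,7,9]=6  [3,6,8,9]=6  [5,6,7,9]=8  [5,6,8,9]=8  [5,7,8,9]=6  [6,7,8,9]=8
  size 5 → [2,3,5,6,9]=10  [2,3,6,7,9]=10  [2,3,6,8,9]=10  [3,5,6,7,9]=20  [3,5,6,8,9]=20  [3,6,7,8,9]=20  [4,5,7,8,9]=6  [5,6,7,8,9]=30
  size 6 → [1,4,5,7,8,9]=6  [2,3,5,6,7,9]=40  [2,3,5,6,8,9]=40  [2,3,6,7,8,9]=40  [3,5,6,7,8,9]=90  [4,5,6,7,8,9]=36
  size 7 → [0,1,4,5,7,8,9]=6  [1,4,5,6,7,8,9]=42  [2,3,5,6,7,8,9]=210  [3,4,5,6,7,8,9]=126
  size 8 → [0,1,4,5,6,7,8,9]=48  [1,3,4,5,6,7,8,9]=168  [2,3,4,5,6,7,8,9]=336
  first=0(b) contributes 504
  first=2(e) contributes 216
|[w]| = 720

720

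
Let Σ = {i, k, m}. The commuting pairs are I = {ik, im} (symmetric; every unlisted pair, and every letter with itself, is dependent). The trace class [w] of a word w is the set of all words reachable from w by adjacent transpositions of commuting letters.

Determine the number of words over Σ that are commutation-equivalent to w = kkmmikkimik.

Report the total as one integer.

165

drop 0:k onto floor
drop 1:k onto {0:k}
drop 2:m onto {1:k}
drop 3:m onto {2:m}
drop 4:i onto floor
drop 5:k onto {3:m}
drop 6:k onto {5:k}
drop 7:i onto {4:i}
drop 8:m onto {6:k}
drop 9:i onto {7:i}
drop 10:k onto {8:m}
ground layer = {0:k, 4:i}
drop-orders for the pieces not yet dropped (sum over which currently-grounded one goes next):
  1 to go: {9} 1  {10} 1
  2 to go: {7,9} 1  {8,10} 1  {9,10} 2
  3 to go: {4,7,9} 1  {6,8,10} 1  {7,9,10} 3  {8,9,10} 3
  4 to go: {4,7,9,10} 4  {5,6,8,10} 1  {6,8,9,10} 4  {7,8,9,10} 6
  5 to go: {3,5,6,8,10} 1  {4,7,8,9,10} 10  {5,6,8,9,10} 5  {6,7,8,9,10} 10
  6 to go: {2,3,5,6,8,10} 1  {3,5,6,8,9,10} 6  {4,6,7,8,9,10} 20  {5,6,7,8,9,10} 15
  7 to go: {1,2,3,5,6,8,10} 1  {2,3,5,6,8,9,10} 7  {3,5,6,7,8,9,10} 21  {4,5,6,7,8,9,10} 35
  8 to go: {0,1,2,3,5,6,8,10} 1  {1,2,3,5,6,8,9,10} 8  {2,3,5,6,7,8,9,10} 28  {3,4,5,6,7,8,9,10} 56
  9 to go: {0,1,2,3,5,6,8,9,10} 9  {1,2,3,5,6,7,8,9,10} 36  {2,3,4,5,6,7,8,9,10} 84
  if 0:k drops first: 120 orders
  if 4:i drops first: 45 orders
heap linearizations: 165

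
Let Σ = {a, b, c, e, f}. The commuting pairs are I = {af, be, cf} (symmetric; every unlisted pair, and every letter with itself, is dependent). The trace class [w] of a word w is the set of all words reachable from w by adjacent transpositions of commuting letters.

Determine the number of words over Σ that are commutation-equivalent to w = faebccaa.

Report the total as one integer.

0(f) covers ∅
1(a) covers ∅
2(e) covers 0:f, 1:a
3(b) covers 0:f, 1:a
4(c) covers 2:e, 3:b
5(c) covers 4:c
6(a) covers 5:c
7(a) covers 6:a
floor of heap: 0:f, 1:a
completions by unplaced set U, small U first (add the entries for U minus each lowest piece of U):
  |U|=1: {7}:1
  |U|=2: {6,7}:1
  |U|=3: {5,6,7}:1
  |U|=4: {4,5,6,7}:1
  |U|=5: {2,4,5,6,7}:1  {3,4,5,6,7}:1
  |U|=6: {2,3,4,5,6,7}:2
  start at 0(f): 2
  start at 1(a): 2
sum over floor = 4

4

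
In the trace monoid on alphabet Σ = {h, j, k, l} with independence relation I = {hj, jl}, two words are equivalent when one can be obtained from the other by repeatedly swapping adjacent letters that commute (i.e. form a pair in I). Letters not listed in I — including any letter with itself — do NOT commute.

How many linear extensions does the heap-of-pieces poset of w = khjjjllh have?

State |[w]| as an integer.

0(k) covers ∅
1(h) covers 0:k
2(j) covers 0:k
3(j) covers 2:j
4(j) covers 3:j
5(l) covers 1:h
6(l) covers 5:l
7(h) covers 6:l
floor of heap: 0:k
completions by unplaced set U, small U first (add the entries for U minus each lowest piece of U):
  |U|=1: {4}:1  {7}:1
  |U|=2: {3,4}:1  {4,7}:2  {6,7}:1
  |U|=3: {2,3,4}:1  {3,4,7}:3  {4,6,7}:3  {5,6,7}:1
  |U|=4: {1,5,6,7}:1  {2,3,4,7}:4  {3,4,6,7}:6  {4,5,6,7}:4
  |U|=5: {1,4,5,6,7}:5  {2,3,4,6,7}:10  {3,4,5,6,7}:10
  |U|=6: {1,3,4,5,6,7}:15  {2,3,4,5,6,7}:20
  start at 0(k): 35

35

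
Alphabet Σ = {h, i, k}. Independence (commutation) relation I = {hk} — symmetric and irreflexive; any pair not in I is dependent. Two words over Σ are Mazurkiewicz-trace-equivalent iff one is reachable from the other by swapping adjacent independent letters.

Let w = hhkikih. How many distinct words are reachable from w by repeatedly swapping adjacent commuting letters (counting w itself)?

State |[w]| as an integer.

#0=h has no predecessor
#1=h depends on [0:h]
#2=k has no predecessor
#3=i depends on [1:h, 2:k]
#4=k depends on [3:i]
#5=i depends on [4:k]
#6=h depends on [5:i]
sources: [0:h, 2:k]
N(rest) = Σ N(rest − s) over sources s of rest; N(one piece) = 1:
  size 1 → [6]=1
  size 2 → [5,6]=1
  size 3 → [4,5,6]=1
  size 4 → [3,4,5,6]=1
  size 5 → [1,3,4,5,6]=1  [2,3,4,5,6]=1
  first=0(h) contributes 2
  first=2(k) contributes 1
|[w]| = 3

3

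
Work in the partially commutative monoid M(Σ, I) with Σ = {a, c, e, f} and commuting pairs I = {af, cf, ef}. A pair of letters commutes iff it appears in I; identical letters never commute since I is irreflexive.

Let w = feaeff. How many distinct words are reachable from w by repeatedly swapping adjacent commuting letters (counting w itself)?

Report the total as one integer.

20

drop 0:f onto floor
drop 1:e onto floor
drop 2:a onto {1:e}
drop 3:e onto {2:a}
drop 4:f onto {0:f}
drop 5:f onto {4:f}
ground layer = {0:f, 1:e}
drop-orders for the pieces not yet dropped (sum over which currently-grounded one goes next):
  1 to go: {3} 1  {5} 1
  2 to go: {2,3} 1  {3,5} 2  {4,5} 1
  3 to go: {0,4,5} 1  {1,2,3} 1  {2,3,5} 3  {3,4,5} 3
  4 to go: {0,3,4,5} 4  {1,2,3,5} 4  {2,3,4,5} 6
  if 0:f drops first: 10 orders
  if 1:e drops first: 10 orders
heap linearizations: 20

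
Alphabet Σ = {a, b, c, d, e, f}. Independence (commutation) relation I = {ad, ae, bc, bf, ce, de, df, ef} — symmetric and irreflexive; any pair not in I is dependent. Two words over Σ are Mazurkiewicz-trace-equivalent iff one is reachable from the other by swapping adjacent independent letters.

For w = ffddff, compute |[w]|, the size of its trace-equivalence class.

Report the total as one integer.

drop 0:f onto floor
drop 1:f onto {0:f}
drop 2:d onto floor
drop 3:d onto {2:d}
drop 4:f onto {1:f}
drop 5:f onto {4:f}
ground layer = {0:f, 2:d}
drop-orders for the pieces not yet dropped (sum over which currently-grounded one goes next):
  1 to go: {3} 1  {5} 1
  2 to go: {2,3} 1  {3,5} 2  {4,5} 1
  3 to go: {1,4,5} 1  {2,3,5} 3  {3,4,5} 3
  4 to go: {0,1,4,5} 1  {1,3,4,5} 4  {2,3,4,5} 6
  if 0:f drops first: 10 orders
  if 2:d drops first: 5 orders
heap linearizations: 15

15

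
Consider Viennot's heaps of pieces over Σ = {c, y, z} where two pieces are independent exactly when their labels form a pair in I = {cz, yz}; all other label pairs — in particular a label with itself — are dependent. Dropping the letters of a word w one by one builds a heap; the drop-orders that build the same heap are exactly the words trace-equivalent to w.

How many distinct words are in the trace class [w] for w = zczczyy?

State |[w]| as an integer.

35

0(z) covers ∅
1(c) covers ∅
2(z) covers 0:z
3(c) covers 1:c
4(z) covers 2:z
5(y) covers 3:c
6(y) covers 5:y
floor of heap: 0:z, 1:c
completions by unplaced set U, small U first (add the entries for U minus each lowest piece of U):
  |U|=1: {4}:1  {6}:1
  |U|=2: {2,4}:1  {4,6}:2  {5,6}:1
  |U|=3: {0,2,4}:1  {2,4,6}:3  {3,5,6}:1  {4,5,6}:3
  |U|=4: {0,2,4,6}:4  {1,3,5,6}:1  {2,4,5,6}:6  {3,4,5,6}:4
  |U|=5: {0,2,4,5,6}:10  {1,3,4,5,6}:5  {2,3,4,5,6}:10
  start at 0(z): 15
  start at 1(c): 20
sum over floor = 35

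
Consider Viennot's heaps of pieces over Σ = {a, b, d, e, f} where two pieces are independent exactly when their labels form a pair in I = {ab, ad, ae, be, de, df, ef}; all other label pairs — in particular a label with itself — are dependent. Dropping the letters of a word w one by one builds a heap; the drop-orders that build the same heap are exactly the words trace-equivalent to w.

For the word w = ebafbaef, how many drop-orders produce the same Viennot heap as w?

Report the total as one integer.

0(e) covers ∅
1(b) covers ∅
2(a) covers ∅
3(f) covers 1:b, 2:a
4(b) covers 3:f
5(a) covers 3:f
6(e) covers 0:e
7(f) covers 4:b, 5:a
floor of heap: 0:e, 1:b, 2:a
completions by unplaced set U, small U first (add the entries for U minus each lowest piece of U):
  |U|=1: {6}:1  {7}:1
  |U|=2: {0,6}:1  {4,7}:1  {5,7}:1  {6,7}:2
  |U|=3: {0,6,7}:3  {4,5,7}:2  {4,6,7}:3  {5,6,7}:3
  |U|=4: {0,4,6,7}:6  {0,5,6,7}:6  {3,4,5,7}:2  {4,5,6,7}:8
  |U|=5: {0,4,5,6,7}:20  {1,3,4,5,7}:2  {2,3,4,5,7}:2  {3,4,5,6,7}:10
  |U|=6: {0,3,4,5,6,7}:30  {1,2,3,4,5,7}:4  {1,3,4,5,6,7}:12  {2,3,4,5,6,7}:12
  start at 0(e): 28
  start at 1(b): 42
  start at 2(a): 42
sum over floor = 112

112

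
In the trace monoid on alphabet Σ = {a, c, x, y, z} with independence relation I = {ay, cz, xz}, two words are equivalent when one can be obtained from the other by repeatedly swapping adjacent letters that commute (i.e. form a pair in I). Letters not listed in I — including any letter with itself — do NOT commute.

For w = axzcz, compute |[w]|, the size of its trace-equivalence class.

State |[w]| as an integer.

6

piece 0:a — minimal
piece 1:x rests on {0:a}
piece 2:z rests on {0:a}
piece 3:c rests on {1:x}
piece 4:z rests on {2:z}
minimal pieces: {0:a}
ways to finish when only these pieces remain (= sum over removing one remaining piece with nothing left below it):
  1 left: {3}→1  {4}→1
  2 left: {1,3}→1  {2,4}→1  {3,4}→2
  3 left: {1,3,4}→3  {2,3,4}→3
  placing 0:a first → 6 extensions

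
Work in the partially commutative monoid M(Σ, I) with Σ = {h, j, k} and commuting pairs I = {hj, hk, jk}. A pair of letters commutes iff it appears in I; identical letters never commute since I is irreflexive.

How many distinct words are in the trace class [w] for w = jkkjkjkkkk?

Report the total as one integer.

piece 0:j — minimal
piece 1:k — minimal
piece 2:k rests on {1:k}
piece 3:j rests on {0:j}
piece 4:k rests on {2:k}
piece 5:j rests on {3:j}
piece 6:k rests on {4:k}
piece 7:k rests on {6:k}
piece 8:k rests on {7:k}
piece 9:k rests on {8:k}
minimal pieces: {0:j, 1:k}
ways to finish when only these pieces remain (= sum over removing one remaining piece with nothing left below it):
  1 left: {5}→1  {9}→1
  2 left: {3,5}→1  {5,9}→2  {8,9}→1
  3 left: {0,3,5}→1  {3,5,9}→3  {5,8,9}→3  {7,8,9}→1
  4 left: {0,3,5,9}→4  {3,5,8,9}→6  {5,7,8,9}→4  {6,7,8,9}→1
  5 left: {0,3,5,8,9}→10  {3,5,7,8,9}→10  {4,6,7,8,9}→1  {5,6,7,8,9}→5
  6 left: {0,3,5,7,8,9}→20  {2,4,6,7,8,9}→1  {3,5,6,7,8,9}→15  {4,5,6,7,8,9}→6
  7 left: {0,3,5,6,7,8,9}→35  {1,2,4,6,7,8,9}→1  {2,4,5,6,7,8,9}→7  {3,4,5,6,7,8,9}→21
  8 left: {0,3,4,5,6,7,8,9}→56  {1,2,4,5,6,7,8,9}→8  {2,3,4,5,6,7,8,9}→28
  placing 0:j first → 36 extensions
  placing 1:k first → 84 extensions
total linear extensions = 120

120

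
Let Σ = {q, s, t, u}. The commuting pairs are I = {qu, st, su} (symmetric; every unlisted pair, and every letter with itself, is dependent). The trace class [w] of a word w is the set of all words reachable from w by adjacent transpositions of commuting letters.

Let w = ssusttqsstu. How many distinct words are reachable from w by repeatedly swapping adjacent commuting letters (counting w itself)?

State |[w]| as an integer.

drop 0:s onto floor
drop 1:s onto {0:s}
drop 2:u onto floor
drop 3:s onto {1:s}
drop 4:t onto {2:u}
drop 5:t onto {4:t}
drop 6:q onto {3:s, 5:t}
drop 7:s onto {6:q}
drop 8:s onto {7:s}
drop 9:t onto {6:q}
drop 10:u onto {9:t}
ground layer = {0:s, 2:u}
drop-orders for the pieces not yet dropped (sum over which currently-grounded one goes next):
  1 to go: {8} 1  {10} 1
  2 to go: {7,8} 1  {8,10} 2  {9,10} 1
  3 to go: {7,8,10} 3  {8,9,10} 3
  4 to go: {7,8,9,10} 6
  5 to go: {6,7,8,9,10} 6
  6 to go: {3,6,7,8,9,10} 6  {5,6,7,8,9,10} 6
  7 to go: {1,3,6,7,8,9,10} 6  {3,5,6,7,8,9,10} 12  {4,5,6,7,8,9,10} 6
  8 to go: {0,1,3,6,7,8,9,10} 6  {1,3,5,6,7,8,9,10} 18  {2,4,5,6,7,8,9,10} 6  {3,4,5,6,7,8,9,10} 18
  9 to go: {0,1,3,5,6,7,8,9,10} 24  {1,3,4,5,6,7,8,9,10} 36  {2,3,4,5,6,7,8,9,10} 24
  if 0:s drops first: 60 orders
  if 2:u drops first: 60 orders
heap linearizations: 120

120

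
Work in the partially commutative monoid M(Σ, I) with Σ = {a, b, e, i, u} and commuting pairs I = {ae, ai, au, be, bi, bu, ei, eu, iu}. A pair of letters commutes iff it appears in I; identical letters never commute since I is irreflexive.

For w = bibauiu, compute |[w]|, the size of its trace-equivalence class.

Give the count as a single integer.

#0=b has no predecessor
#1=i has no predecessor
#2=b depends on [0:b]
#3=a depends on [2:b]
#4=u has no predecessor
#5=i depends on [1:i]
#6=u depends on [4:u]
sources: [0:b, 1:i, 4:u]
N(rest) = Σ N(rest − s) over sources s of rest; N(one piece) = 1:
  size 1 → [3]=1  [5]=1  [6]=1
  size 2 → [1,5]=1  [2,3]=1  [3,5]=2  [3,6]=2  [4,6]=1  [5,6]=2
  size 3 → [0,2,3]=1  [1,3,5]=3  [1,5,6]=3  [2,3,5]=3  [2,3,6]=3  [3,4,6]=3  [3,5,6]=6  [4,5,6]=3
  size 4 → [0,2,3,5]=4  [0,2,3,6]=4  [1,2,3,5]=6  [1,3,5,6]=12  [1,4,5,6]=6  [2,3,4,6]=6  [2,3,5,6]=12  [3,4,5,6]=12
  size 5 → [0,1,2,3,5]=10  [0,2,3,4,6]=10  [0,2,3,5,6]=20  [1,2,3,5,6]=30  [1,3,4,5,6]=30  [2,3,4,5,6]=30
  first=0(b) contributes 90
  first=1(i) contributes 60
  first=4(u) contributes 60
|[w]| = 210

210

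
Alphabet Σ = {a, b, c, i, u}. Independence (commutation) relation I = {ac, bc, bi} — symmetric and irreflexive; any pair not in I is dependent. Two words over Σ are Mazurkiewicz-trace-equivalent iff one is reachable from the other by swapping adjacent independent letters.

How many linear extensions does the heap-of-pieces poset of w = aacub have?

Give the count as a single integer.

0(a) covers ∅
1(a) covers 0:a
2(c) covers ∅
3(u) covers 1:a, 2:c
4(b) covers 3:u
floor of heap: 0:a, 2:c
completions by unplaced set U, small U first (add the entries for U minus each lowest piece of U):
  |U|=1: {4}:1
  |U|=2: {3,4}:1
  |U|=3: {1,3,4}:1  {2,3,4}:1
  start at 0(a): 2
  start at 2(c): 1
sum over floor = 3

3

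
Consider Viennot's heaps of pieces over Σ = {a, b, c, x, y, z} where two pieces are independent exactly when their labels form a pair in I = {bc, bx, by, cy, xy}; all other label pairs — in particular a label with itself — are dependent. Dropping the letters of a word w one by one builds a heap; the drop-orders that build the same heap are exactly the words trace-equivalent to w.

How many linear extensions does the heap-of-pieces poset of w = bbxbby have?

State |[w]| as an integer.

30

piece 0:b — minimal
piece 1:b rests on {0:b}
piece 2:x — minimal
piece 3:b rests on {1:b}
piece 4:b rests on {3:b}
piece 5:y — minimal
minimal pieces: {0:b, 2:x, 5:y}
ways to finish when only these pieces remain (= sum over removing one remaining piece with nothing left below it):
  1 left: {2}→1  {4}→1  {5}→1
  2 left: {2,4}→2  {2,5}→2  {3,4}→1  {4,5}→2
  3 left: {1,3,4}→1  {2,3,4}→3  {2,4,5}→6  {3,4,5}→3
  4 left: {0,1,3,4}→1  {1,2,3,4}→4  {1,3,4,5}→4  {2,3,4,5}→12
  placing 0:b first → 20 extensions
  placing 2:x first → 5 extensions
  placing 5:y first → 5 extensions
total linear extensions = 30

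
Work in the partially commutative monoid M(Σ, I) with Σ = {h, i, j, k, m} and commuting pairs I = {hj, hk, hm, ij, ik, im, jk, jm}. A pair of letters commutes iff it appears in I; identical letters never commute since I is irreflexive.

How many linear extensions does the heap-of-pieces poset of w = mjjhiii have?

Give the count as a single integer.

105

0(m) covers ∅
1(j) covers ∅
2(j) covers 1:j
3(h) covers ∅
4(i) covers 3:h
5(i) covers 4:i
6(i) covers 5:i
floor of heap: 0:m, 1:j, 3:h
completions by unplaced set U, small U first (add the entries for U minus each lowest piece of U):
  |U|=1: {0}:1  {2}:1  {6}:1
  |U|=2: {0,2}:2  {0,6}:2  {1,2}:1  {2,6}:2  {5,6}:1
  |U|=3: {0,1,2}:3  {0,2,6}:6  {0,5,6}:3  {1,2,6}:3  {2,5,6}:3  {4,5,6}:1
  |U|=4: {0,1,2,6}:12  {0,2,5,6}:12  {0,4,5,6}:4  {1,2,5,6}:6  {2,4,5,6}:4  {3,4,5,6}:1
  |U|=5: {0,1,2,5,6}:30  {0,2,4,5,6}:20  {0,3,4,5,6}:5  {1,2,4,5,6}:10  {2,3,4,5,6}:5
  start at 0(m): 15
  start at 1(j): 30
  start at 3(h): 60
sum over floor = 105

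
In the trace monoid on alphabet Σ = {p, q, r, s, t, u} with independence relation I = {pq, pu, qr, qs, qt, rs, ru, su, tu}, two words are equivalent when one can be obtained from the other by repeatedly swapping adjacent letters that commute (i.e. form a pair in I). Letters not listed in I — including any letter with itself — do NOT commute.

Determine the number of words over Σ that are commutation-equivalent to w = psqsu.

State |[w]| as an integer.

10

0(p) covers ∅
1(s) covers 0:p
2(q) covers ∅
3(s) covers 1:s
4(u) covers 2:q
floor of heap: 0:p, 2:q
completions by unplaced set U, small U first (add the entries for U minus each lowest piece of U):
  |U|=1: {3}:1  {4}:1
  |U|=2: {1,3}:1  {2,4}:1  {3,4}:2
  |U|=3: {0,1,3}:1  {1,3,4}:3  {2,3,4}:3
  start at 0(p): 6
  start at 2(q): 4
sum over floor = 10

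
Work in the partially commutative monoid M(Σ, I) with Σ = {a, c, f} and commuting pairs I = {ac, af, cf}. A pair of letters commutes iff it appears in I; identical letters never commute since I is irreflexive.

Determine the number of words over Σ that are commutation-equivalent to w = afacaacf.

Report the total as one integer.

#0=a has no predecessor
#1=f has no predecessor
#2=a depends on [0:a]
#3=c has no predecessor
#4=a depends on [2:a]
#5=a depends on [4:a]
#6=c depends on [3:c]
#7=f depends on [1:f]
sources: [0:a, 1:f, 3:c]
N(rest) = Σ N(rest − s) over sources s of rest; N(one piece) = 1:
  size 1 → [5]=1  [6]=1  [7]=1
  size 2 → [1,7]=1  [3,6]=1  [4,5]=1  [5,6]=2  [5,7]=2  [6,7]=2
  size 3 → [1,5,7]=3  [1,6,7]=3  [2,4,5]=1  [3,5,6]=3  [3,6,7]=3  [4,5,6]=3  [4,5,7]=3  [5,6,7]=6
  size 4 → [0,2,4,5]=1  [1,3,6,7]=6  [1,4,5,7]=6  [1,5,6,7]=12  [2,4,5,6]=4  [2,4,5,7]=4  [3,4,5,6]=6  [3,5,6,7]=12  [4,5,6,7]=12
  size 5 → [0,2,4,5,6]=5  [0,2,4,5,7]=5  [1,2,4,5,7]=10  [1,3,5,6,7]=30  [1,4,5,6,7]=30  [2,3,4,5,6]=10  [2,4,5,6,7]=20  [3,4,5,6,7]=30
  size 6 → [0,1,2,4,5,7]=15  [0,2,3,4,5,6]=15  [0,2,4,5,6,7]=30  [1,2,4,5,6,7]=60  [1,3,4,5,6,7]=90  [2,3,4,5,6,7]=60
  first=0(a) contributes 210
  first=1(f) contributes 105
  first=3(c) contributes 105
|[w]| = 420

420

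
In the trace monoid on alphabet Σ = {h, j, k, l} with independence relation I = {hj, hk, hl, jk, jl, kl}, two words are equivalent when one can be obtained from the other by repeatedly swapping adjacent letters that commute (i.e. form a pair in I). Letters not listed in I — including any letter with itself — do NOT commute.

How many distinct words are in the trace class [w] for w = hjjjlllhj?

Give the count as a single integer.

1260

#0=h has no predecessor
#1=j has no predecessor
#2=j depends on [1:j]
#3=j depends on [2:j]
#4=l has no predecessor
#5=l depends on [4:l]
#6=l depends on [5:l]
#7=h depends on [0:h]
#8=j depends on [3:j]
sources: [0:h, 1:j, 4:l]
N(rest) = Σ N(rest − s) over sources s of rest; N(one piece) = 1:
  size 1 → [6]=1  [7]=1  [8]=1
  size 2 → [0,7]=1  [3,8]=1  [5,6]=1  [6,7]=2  [6,8]=2  [7,8]=2
  size 3 → [0,6,7]=3  [0,7,8]=3  [2,3,8]=1  [3,6,8]=3  [3,7,8]=3  [4,5,6]=1  [5,6,7]=3  [5,6,8]=3  [6,7,8]=6
  size 4 → [0,3,7,8]=6  [0,5,6,7]=6  [0,6,7,8]=12  [1,2,3,8]=1  [2,3,6,8]=4  [2,3,7,8]=4  [3,5,6,8]=6  [3,6,7,8]=12  [4,5,6,7]=4  [4,5,6,8]=4  [5,6,7,8]=12
  size 5 → [0,2,3,7,8]=10  [0,3,6,7,8]=30  [0,4,5,6,7]=10  [0,5,6,7,8]=30  [1,2,3,6,8]=5  [1,2,3,7,8]=5  [2,3,5,6,8]=10  [2,3,6,7,8]=20  [3,4,5,6,8]=10  [3,5,6,7,8]=30  [4,5,6,7,8]=20
  size 6 → [0,1,2,3,7,8]=15  [0,2,3,6,7,8]=60  [0,3,5,6,7,8]=90  [0,4,5,6,7,8]=60  [1,2,3,5,6,8]=15  [1,2,3,6,7,8]=30  [2,3,4,5,6,8]=20  [2,3,5,6,7,8]=60  [3,4,5,6,7,8]=60
  size 7 → [0,1,2,3,6,7,8]=105  [0,2,3,5,6,7,8]=210  [0,3,4,5,6,7,8]=210  [1,2,3,4,5,6,8]=35  [1,2,3,5,6,7,8]=105  [2,3,4,5,6,7,8]=140
  first=0(h) contributes 280
  first=1(j) contributes 560
  first=4(l) contributes 420
|[w]| = 1260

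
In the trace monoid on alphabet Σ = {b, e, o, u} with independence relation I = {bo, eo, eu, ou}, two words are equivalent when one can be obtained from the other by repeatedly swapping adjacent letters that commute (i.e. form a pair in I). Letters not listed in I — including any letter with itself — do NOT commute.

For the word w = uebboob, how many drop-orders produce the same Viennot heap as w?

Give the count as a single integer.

drop 0:u onto floor
drop 1:e onto floor
drop 2:b onto {0:u, 1:e}
drop 3:b onto {2:b}
drop 4:o onto floor
drop 5:o onto {4:o}
drop 6:b onto {3:b}
ground layer = {0:u, 1:e, 4:o}
drop-orders for the pieces not yet dropped (sum over which currently-grounded one goes next):
  1 to go: {5} 1  {6} 1
  2 to go: {3,6} 1  {4,5} 1  {5,6} 2
  3 to go: {2,3,6} 1  {3,5,6} 3  {4,5,6} 3
  4 to go: {0,2,3,6} 1  {1,2,3,6} 1  {2,3,5,6} 4  {3,4,5,6} 6
  5 to go: {0,1,2,3,6} 2  {0,2,3,5,6} 5  {1,2,3,5,6} 5  {2,3,4,5,6} 10
  if 0:u drops first: 15 orders
  if 1:e drops first: 15 orders
  if 4:o drops first: 12 orders
heap linearizations: 42

42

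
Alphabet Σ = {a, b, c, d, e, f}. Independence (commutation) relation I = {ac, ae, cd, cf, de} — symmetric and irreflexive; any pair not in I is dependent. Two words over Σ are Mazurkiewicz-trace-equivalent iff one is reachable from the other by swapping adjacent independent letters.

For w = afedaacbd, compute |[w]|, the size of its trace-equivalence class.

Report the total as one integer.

#0=a has no predecessor
#1=f depends on [0:a]
#2=e depends on [1:f]
#3=d depends on [1:f]
#4=a depends on [3:d]
#5=a depends on [4:a]
#6=c depends on [2:e]
#7=b depends on [5:a, 6:c]
#8=d depends on [7:b]
sources: [0:a]
N(rest) = Σ N(rest − s) over sources s of rest; N(one piece) = 1:
  size 1 → [8]=1
  size 2 → [7,8]=1
  size 3 → [5,7,8]=1  [6,7,8]=1
  size 4 → [2,6,7,8]=1  [4,5,7,8]=1  [5,6,7,8]=2
  size 5 → [2,5,6,7,8]=3  [3,4,5,7,8]=1  [4,5,6,7,8]=3
  size 6 → [2,4,5,6,7,8]=6  [3,4,5,6,7,8]=4
  size 7 → [2,3,4,5,6,7,8]=10
  first=0(a) contributes 10

10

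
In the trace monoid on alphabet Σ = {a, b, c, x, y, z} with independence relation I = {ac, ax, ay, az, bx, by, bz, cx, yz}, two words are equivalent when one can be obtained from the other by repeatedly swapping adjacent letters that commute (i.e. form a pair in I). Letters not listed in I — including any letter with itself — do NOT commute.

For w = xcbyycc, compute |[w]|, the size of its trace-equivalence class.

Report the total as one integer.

drop 0:x onto floor
drop 1:c onto floor
drop 2:b onto {1:c}
drop 3:y onto {0:x, 1:c}
drop 4:y onto {3:y}
drop 5:c onto {2:b, 4:y}
drop 6:c onto {5:c}
ground layer = {0:x, 1:c}
drop-orders for the pieces not yet dropped (sum over which currently-grounded one goes next):
  1 to go: {6} 1
  2 to go: {5,6} 1
  3 to go: {2,5,6} 1  {4,5,6} 1
  4 to go: {2,4,5,6} 2  {3,4,5,6} 1
  5 to go: {0,3,4,5,6} 1  {2,3,4,5,6} 3
  if 0:x drops first: 3 orders
  if 1:c drops first: 4 orders
heap linearizations: 7

7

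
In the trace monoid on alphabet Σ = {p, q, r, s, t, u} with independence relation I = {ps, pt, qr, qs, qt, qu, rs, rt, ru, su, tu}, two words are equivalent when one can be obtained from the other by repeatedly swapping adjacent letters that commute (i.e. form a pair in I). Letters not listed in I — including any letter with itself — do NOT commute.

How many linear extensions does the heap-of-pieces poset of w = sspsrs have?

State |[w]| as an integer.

15

piece 0:s — minimal
piece 1:s rests on {0:s}
piece 2:p — minimal
piece 3:s rests on {1:s}
piece 4:r rests on {2:p}
piece 5:s rests on {3:s}
minimal pieces: {0:s, 2:p}
ways to finish when only these pieces remain (= sum over removing one remaining piece with nothing left below it):
  1 left: {4}→1  {5}→1
  2 left: {2,4}→1  {3,5}→1  {4,5}→2
  3 left: {1,3,5}→1  {2,4,5}→3  {3,4,5}→3
  4 left: {0,1,3,5}→1  {1,3,4,5}→4  {2,3,4,5}→6
  placing 0:s first → 10 extensions
  placing 2:p first → 5 extensions
total linear extensions = 15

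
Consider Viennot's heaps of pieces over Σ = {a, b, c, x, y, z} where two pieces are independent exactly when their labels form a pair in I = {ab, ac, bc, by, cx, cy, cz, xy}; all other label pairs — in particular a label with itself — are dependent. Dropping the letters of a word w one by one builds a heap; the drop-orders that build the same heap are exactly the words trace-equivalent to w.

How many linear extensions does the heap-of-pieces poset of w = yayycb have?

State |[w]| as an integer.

piece 0:y — minimal
piece 1:a rests on {0:y}
piece 2:y rests on {1:a}
piece 3:y rests on {2:y}
piece 4:c — minimal
piece 5:b — minimal
minimal pieces: {0:y, 4:c, 5:b}
ways to finish when only these pieces remain (= sum over removing one remaining piece with nothing left below it):
  1 left: {3}→1  {4}→1  {5}→1
  2 left: {2,3}→1  {3,4}→2  {3,5}→2  {4,5}→2
  3 left: {1,2,3}→1  {2,3,4}→3  {2,3,5}→3  {3,4,5}→6
  4 left: {0,1,2,3}→1  {1,2,3,4}→4  {1,2,3,5}→4  {2,3,4,5}→12
  placing 0:y first → 20 extensions
  placing 4:c first → 5 extensions
  placing 5:b first → 5 extensions
total linear extensions = 30

30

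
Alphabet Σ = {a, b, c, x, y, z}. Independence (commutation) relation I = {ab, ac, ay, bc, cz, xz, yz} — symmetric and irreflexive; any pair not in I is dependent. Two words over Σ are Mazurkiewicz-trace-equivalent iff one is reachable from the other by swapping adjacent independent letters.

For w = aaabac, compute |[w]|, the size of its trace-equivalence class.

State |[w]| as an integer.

30

0(a) covers ∅
1(a) covers 0:a
2(a) covers 1:a
3(b) covers ∅
4(a) covers 2:a
5(c) covers ∅
floor of heap: 0:a, 3:b, 5:c
completions by unplaced set U, small U first (add the entries for U minus each lowest piece of U):
  |U|=1: {3}:1  {4}:1  {5}:1
  |U|=2: {2,4}:1  {3,4}:2  {3,5}:2  {4,5}:2
  |U|=3: {1,2,4}:1  {2,3,4}:3  {2,4,5}:3  {3,4,5}:6
  |U|=4: {0,1,2,4}:1  {1,2,3,4}:4  {1,2,4,5}:4  {2,3,4,5}:12
  start at 0(a): 20
  start at 3(b): 5
  start at 5(c): 5
sum over floor = 30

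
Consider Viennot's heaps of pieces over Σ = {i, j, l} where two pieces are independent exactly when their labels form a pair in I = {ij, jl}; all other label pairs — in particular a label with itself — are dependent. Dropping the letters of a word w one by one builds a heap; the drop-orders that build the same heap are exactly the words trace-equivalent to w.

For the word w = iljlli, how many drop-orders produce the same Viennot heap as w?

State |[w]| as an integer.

6

0(i) covers ∅
1(l) covers 0:i
2(j) covers ∅
3(l) covers 1:l
4(l) covers 3:l
5(i) covers 4:l
floor of heap: 0:i, 2:j
completions by unplaced set U, small U first (add the entries for U minus each lowest piece of U):
  |U|=1: {2}:1  {5}:1
  |U|=2: {2,5}:2  {4,5}:1
  |U|=3: {2,4,5}:3  {3,4,5}:1
  |U|=4: {1,3,4,5}:1  {2,3,4,5}:4
  start at 0(i): 5
  start at 2(j): 1
sum over floor = 6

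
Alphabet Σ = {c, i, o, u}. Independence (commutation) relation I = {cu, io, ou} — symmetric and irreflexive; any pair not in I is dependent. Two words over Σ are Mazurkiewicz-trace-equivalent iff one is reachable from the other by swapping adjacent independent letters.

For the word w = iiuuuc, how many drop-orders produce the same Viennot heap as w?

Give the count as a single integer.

0(i) covers ∅
1(i) covers 0:i
2(u) covers 1:i
3(u) covers 2:u
4(u) covers 3:u
5(c) covers 1:i
floor of heap: 0:i
completions by unplaced set U, small U first (add the entries for U minus each lowest piece of U):
  |U|=1: {4}:1  {5}:1
  |U|=2: {3,4}:1  {4,5}:2
  |U|=3: {2,3,4}:1  {3,4,5}:3
  |U|=4: {2,3,4,5}:4
  start at 0(i): 4

4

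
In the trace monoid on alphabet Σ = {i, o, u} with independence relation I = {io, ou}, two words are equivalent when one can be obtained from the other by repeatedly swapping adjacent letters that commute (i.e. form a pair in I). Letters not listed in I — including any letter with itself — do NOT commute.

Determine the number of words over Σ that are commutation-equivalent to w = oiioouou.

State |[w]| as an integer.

0(o) covers ∅
1(i) covers ∅
2(i) covers 1:i
3(o) covers 0:o
4(o) covers 3:o
5(u) covers 2:i
6(o) covers 4:o
7(u) covers 5:u
floor of heap: 0:o, 1:i
completions by unplaced set U, small U first (add the entries for U minus each lowest piece of U):
  |U|=1: {6}:1  {7}:1
  |U|=2: {4,6}:1  {5,7}:1  {6,7}:2
  |U|=3: {2,5,7}:1  {3,4,6}:1  {4,6,7}:3  {5,6,7}:3
  |U|=4: {0,3,4,6}:1  {1,2,5,7}:1  {2,5,6,7}:4  {3,4,6,7}:4  {4,5,6,7}:6
  |U|=5: {0,3,4,6,7}:5  {1,2,5,6,7}:5  {2,4,5,6,7}:10  {3,4,5,6,7}:10
  |U|=6: {0,3,4,5,6,7}:15  {1,2,4,5,6,7}:15  {2,3,4,5,6,7}:20
  start at 0(o): 35
  start at 1(i): 35
sum over floor = 70

70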